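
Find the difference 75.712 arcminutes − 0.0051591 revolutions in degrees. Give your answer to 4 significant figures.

-0.5954 degrees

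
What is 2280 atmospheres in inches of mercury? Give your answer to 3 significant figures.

1 atm = 29.9213 inches of mercury.
Then 2280 × 29.9213 ≈ 68200 inHg.

68200 inches of mercury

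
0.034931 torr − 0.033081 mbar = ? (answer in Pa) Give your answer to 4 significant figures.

1.349 pascals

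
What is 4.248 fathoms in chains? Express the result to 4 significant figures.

0.3862 chain

1 fathom = 0.0909091 chain.
So 4.248 × 0.0909091 ≈ 0.3862 chain.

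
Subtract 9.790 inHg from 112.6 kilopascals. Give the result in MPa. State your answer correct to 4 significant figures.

0.07945 megapascals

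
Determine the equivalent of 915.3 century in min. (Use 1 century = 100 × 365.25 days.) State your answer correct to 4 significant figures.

1 century = 5.25960 × 10^7 minutes.
915.3 × 5.25960 × 10^7 ≈ 4.814 × 10^10 min.

4.814 × 10^10 min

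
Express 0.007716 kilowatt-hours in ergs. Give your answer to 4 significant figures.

1 kilowatt-hour = 3.60000 × 10^13 erg.
0.007716 × 3.60000 × 10^13 ≈ 2.778 × 10^11 erg.

2.778 × 10^11 erg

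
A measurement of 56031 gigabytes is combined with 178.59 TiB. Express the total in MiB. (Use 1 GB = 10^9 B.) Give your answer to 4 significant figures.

56031 GB = 5.34353e+7 MiB and 178.59 TiB = 1.87265e+8 MiB.
5.34353e+7 + 1.87265e+8 ≈ 2.407e+8 MiB.

2.407e+8 MiB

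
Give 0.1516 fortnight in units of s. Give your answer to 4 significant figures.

183400 seconds

1 fortnight = 1.20960 × 10^6 seconds.
0.1516 × 1.20960 × 10^6 ≈ 183400 s.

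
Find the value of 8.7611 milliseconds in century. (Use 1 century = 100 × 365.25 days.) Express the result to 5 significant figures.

2.7762e-12 century

1 millisecond = 3.16881e-13 century.
Thus 8.7611 × 3.16881e-13 ≈ 2.7762e-12 century.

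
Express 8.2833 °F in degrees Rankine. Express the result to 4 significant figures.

°R = °F + 459.67.
Applying the formula gives 468.0 °R.

468.0 °R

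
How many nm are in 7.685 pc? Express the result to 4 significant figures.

2.371 × 10^26 nanometers

1 pc = 3.08568 × 10^25 nanometers.
Then 7.685 × 3.08568 × 10^25 ≈ 2.371 × 10^26 nm.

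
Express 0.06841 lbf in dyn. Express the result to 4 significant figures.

1 pound-force = 444822 dyn.
So 0.06841 × 444822 ≈ 30430 dyn.

30430 dynes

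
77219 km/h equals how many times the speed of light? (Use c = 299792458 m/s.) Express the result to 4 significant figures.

1 km/h = 9.26567e-10 times the speed of light.
77219 × 9.26567e-10 ≈ 7.155e-5 c.

7.155e-5 c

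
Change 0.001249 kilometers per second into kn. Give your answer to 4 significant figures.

2.428 kn

1 kilometer per second = 1943.84 kn.
So 0.001249 × 1943.84 ≈ 2.428 kn.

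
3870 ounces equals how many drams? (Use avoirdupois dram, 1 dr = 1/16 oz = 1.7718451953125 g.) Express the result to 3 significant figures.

1 ounce = 16.0000 drams.
Then 3870 × 16.0000 ≈ 61900 dr.

61900 drams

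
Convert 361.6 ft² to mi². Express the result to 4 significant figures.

1.297e-5 mi²

1 ft² = 3.58701e-8 square miles.
361.6 × 3.58701e-8 ≈ 1.297e-5 mi².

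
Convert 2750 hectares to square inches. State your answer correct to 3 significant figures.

4.26 × 10^10 square inches

1 ha = 1.55000 × 10^7 in².
2750 × 1.55000 × 10^7 ≈ 4.26 × 10^10 in².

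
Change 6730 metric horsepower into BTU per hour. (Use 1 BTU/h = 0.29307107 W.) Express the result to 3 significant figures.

1.69e+7 BTU/h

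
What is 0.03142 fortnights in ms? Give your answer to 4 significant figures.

1 fortnight = 1.20960 × 10^9 milliseconds.
So 0.03142 × 1.20960 × 10^9 ≈ 3.801 × 10^7 ms.

3.801 × 10^7 milliseconds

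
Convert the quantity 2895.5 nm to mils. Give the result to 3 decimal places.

0.114 mils

1 nm = 3.93701e-5 mil.
Then 2895.5 × 3.93701e-5 ≈ 0.114 mil.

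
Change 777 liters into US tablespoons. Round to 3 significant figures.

52500 US tbsp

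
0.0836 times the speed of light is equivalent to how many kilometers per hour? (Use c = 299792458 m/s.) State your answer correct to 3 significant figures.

1 speed of light = 1.07925e+9 km/h.
Then 0.0836 × 1.07925e+9 ≈ 9.02e+7 km/h.

9.02e+7 kilometers per hour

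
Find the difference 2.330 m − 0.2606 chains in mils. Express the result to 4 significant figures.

-114700 mil

2.330 m = 91732.3 mil and 0.2606 chain = 206395 mil.
91732.3 − 206395 ≈ -114700 mil.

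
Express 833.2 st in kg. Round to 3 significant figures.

5290 kg

1 st = 6.35029 kilograms.
So 833.2 × 6.35029 ≈ 5290 kg.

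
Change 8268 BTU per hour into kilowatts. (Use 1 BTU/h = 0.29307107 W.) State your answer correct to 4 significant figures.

2.423 kW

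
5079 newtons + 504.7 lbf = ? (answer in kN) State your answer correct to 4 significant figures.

7.324 kN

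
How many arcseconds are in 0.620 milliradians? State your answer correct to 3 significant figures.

1 mrad = 206.265 arcsec.
Thus 0.620 × 206.265 ≈ 128 arcsec.

128 arcsec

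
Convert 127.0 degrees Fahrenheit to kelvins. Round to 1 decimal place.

325.9 K

K = (°F + 459.67) × 5/9.
Applying the formula gives 325.9 K.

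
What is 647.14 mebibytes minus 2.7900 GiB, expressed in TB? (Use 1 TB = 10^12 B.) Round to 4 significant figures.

647.14 MiB = 0.000678575 TB and 2.7900 GiB = 0.00299574 TB.
0.000678575 − 0.00299574 ≈ -0.002317 TB.

-0.002317 TB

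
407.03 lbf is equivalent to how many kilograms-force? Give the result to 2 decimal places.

1 lbf = 0.453592 kilograms-force.
Thus 407.03 × 0.453592 ≈ 184.63 kgf.

184.63 kgf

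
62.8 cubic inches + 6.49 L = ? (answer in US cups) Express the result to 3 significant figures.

31.8 US cup

62.8 in³ = 4.34978 US cup and 6.49 L = 27.4316 US cup.
4.34978 + 27.4316 ≈ 31.8 US cup.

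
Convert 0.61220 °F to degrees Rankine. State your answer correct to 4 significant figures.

460.3 °R

°R = °F + 459.67.
Applying the formula gives 460.3 °R.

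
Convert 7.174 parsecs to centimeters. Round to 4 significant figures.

1 pc = 3.08568e+18 cm.
So 7.174 × 3.08568e+18 ≈ 2.214e+19 cm.

2.214e+19 centimeters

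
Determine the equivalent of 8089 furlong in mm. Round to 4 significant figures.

1.627 × 10^9 millimeters

1 furlong = 201168 mm.
Then 8089 × 201168 ≈ 1.627 × 10^9 mm.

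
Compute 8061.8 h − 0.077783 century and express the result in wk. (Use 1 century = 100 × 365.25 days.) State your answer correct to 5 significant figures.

-357.87 wk

8061.8 h = 47.9869 wk and 0.077783 century = 405.861 wk.
47.9869 − 405.861 ≈ -357.87 wk.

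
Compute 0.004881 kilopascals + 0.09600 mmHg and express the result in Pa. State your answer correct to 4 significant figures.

17.68 Pa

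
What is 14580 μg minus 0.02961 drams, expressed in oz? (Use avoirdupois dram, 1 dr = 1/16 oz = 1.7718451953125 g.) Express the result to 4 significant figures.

14580 μg = 0.0005142944 oz and 0.02961 dr = 0.001850625 oz.
0.0005142944 − 0.001850625 ≈ -0.001336 oz.

-0.001336 oz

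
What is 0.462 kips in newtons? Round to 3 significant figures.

2060 N

1 kip = 4448.22 N.
Then 0.462 × 4448.22 ≈ 2060 N.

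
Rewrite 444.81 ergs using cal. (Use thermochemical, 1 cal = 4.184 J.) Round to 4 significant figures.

1 erg = 2.39006 × 10^-8 calories.
Thus 444.81 × 2.39006 × 10^-8 ≈ 1.063 × 10^-5 cal.

1.063 × 10^-5 cal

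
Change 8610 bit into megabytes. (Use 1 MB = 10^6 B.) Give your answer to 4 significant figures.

0.001076 MB

1 bit = 1.25000e-7 megabytes.
So 8610 × 1.25000e-7 ≈ 0.001076 MB.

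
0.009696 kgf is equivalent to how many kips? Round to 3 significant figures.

2.14 × 10^-5 kips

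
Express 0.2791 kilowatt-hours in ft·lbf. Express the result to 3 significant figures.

1 kWh = 2.65522 × 10^6 ft·lbf.
So 0.2791 × 2.65522 × 10^6 ≈ 741000 ft·lbf.

741000 ft·lbf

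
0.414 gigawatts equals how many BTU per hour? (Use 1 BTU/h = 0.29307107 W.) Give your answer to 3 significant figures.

1 gigawatt = 3.41214 × 10^9 BTU/h.
0.414 × 3.41214 × 10^9 ≈ 1.41 × 10^9 BTU/h.

1.41 × 10^9 BTU/h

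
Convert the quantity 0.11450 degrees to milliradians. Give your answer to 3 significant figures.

2.00 mrad

1 ° = 17.4533 mrad.
Thus 0.11450 × 17.4533 ≈ 2.00 mrad.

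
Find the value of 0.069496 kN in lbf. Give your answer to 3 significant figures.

15.6 lbf

1 kN = 224.809 lbf.
0.069496 × 224.809 ≈ 15.6 lbf.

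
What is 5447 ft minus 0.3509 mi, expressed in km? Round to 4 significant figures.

1.096 kilometers

5447 ft = 1.66025 km and 0.3509 mi = 0.564719 km.
1.66025 − 0.564719 ≈ 1.096 km.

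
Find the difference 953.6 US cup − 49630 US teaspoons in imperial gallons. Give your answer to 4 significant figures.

953.6 US cup = 49.6274 imp gal and 49630 US tsp = 53.8094 imp gal.
49.6274 − 53.8094 ≈ -4.182 imp gal.

-4.182 imperial gallons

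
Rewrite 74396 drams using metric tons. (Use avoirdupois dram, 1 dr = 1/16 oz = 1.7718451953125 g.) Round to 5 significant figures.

0.13182 metric tons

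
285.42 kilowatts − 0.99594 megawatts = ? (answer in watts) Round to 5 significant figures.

-710520 W

285.42 kW = 285420 W and 0.99594 MW = 995940 W.
285420 − 995940 ≈ -710520 W.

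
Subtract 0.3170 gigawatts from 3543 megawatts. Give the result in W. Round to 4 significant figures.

3543 MW = 3.54300e+9 W and 0.3170 GW = 3.17000e+8 W.
3.54300e+9 − 3.17000e+8 ≈ 3.226e+9 W.

3.226e+9 W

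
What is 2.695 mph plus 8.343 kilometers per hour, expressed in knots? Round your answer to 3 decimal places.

2.695 mph = 2.34189 kn and 8.343 km/h = 4.50486 kn.
2.34189 + 4.50486 ≈ 6.847 kn.

6.847 kn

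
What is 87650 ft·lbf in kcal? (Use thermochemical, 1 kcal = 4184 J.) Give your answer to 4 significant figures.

28.40 kcal

1 ft·lbf = 0.000324048 kcal.
Then 87650 × 0.000324048 ≈ 28.40 kcal.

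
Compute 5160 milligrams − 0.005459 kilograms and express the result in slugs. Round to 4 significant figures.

-2.049e-5 slug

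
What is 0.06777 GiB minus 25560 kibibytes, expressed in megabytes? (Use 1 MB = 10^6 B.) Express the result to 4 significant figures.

46.59 MB

0.06777 GiB = 72.7675 MB and 25560 KiB = 26.1734 MB.
72.7675 − 26.1734 ≈ 46.59 MB.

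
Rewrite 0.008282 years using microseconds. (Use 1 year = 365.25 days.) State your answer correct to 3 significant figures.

2.61 × 10^11 μs

1 yr = 3.15576 × 10^13 microseconds.
Then 0.008282 × 3.15576 × 10^13 ≈ 2.61 × 10^11 μs.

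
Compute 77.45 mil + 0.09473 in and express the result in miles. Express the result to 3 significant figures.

77.45 mil = 1.22238e-6 mi and 0.09473 in = 1.49511e-6 mi.
1.22238e-6 + 1.49511e-6 ≈ 2.72e-6 mi.

2.72e-6 miles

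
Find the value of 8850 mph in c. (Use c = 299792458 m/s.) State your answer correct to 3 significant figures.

1 mph = 1.49116e-9 c.
8850 × 1.49116e-9 ≈ 1.32e-5 c.

1.32e-5 c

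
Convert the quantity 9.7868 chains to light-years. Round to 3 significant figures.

1 chain = 2.12635e-15 light-years.
Then 9.7868 × 2.12635e-15 ≈ 2.08e-14 ly.

2.08e-14 light-years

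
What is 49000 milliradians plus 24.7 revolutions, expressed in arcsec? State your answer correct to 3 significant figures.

49000 mrad = 1.01070e+7 arcsec and 24.7 rev = 3.20112e+7 arcsec.
1.01070e+7 + 3.20112e+7 ≈ 4.21e+7 arcsec.

4.21e+7 arcseconds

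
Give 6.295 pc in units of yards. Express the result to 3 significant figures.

1 pc = 3.37454 × 10^16 yards.
So 6.295 × 3.37454 × 10^16 ≈ 2.12 × 10^17 yd.

2.12 × 10^17 yards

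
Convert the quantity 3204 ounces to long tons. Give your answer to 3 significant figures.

0.0894 long ton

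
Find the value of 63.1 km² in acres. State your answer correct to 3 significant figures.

15600 acres

1 km² = 247.105 acre.
Then 63.1 × 247.105 ≈ 15600 acre.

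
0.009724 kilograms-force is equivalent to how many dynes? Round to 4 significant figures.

1 kilogram-force = 980665 dyn.
Then 0.009724 × 980665 ≈ 9536 dyn.

9536 dynes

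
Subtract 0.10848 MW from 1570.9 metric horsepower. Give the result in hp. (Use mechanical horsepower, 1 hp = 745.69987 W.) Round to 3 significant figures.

1570.9 PS = 1549.41 hp and 0.10848 MW = 145.474 hp.
1549.41 − 145.474 ≈ 1400 hp.

1400 hp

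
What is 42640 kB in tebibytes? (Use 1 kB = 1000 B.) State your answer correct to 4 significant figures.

1 kB = 9.09495e-10 tebibytes.
So 42640 × 9.09495e-10 ≈ 3.878e-5 TiB.

3.878e-5 TiB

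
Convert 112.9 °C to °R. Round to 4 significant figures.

°R = (°C + 273.15) × 9/5.
Applying the formula gives 694.9 °R.

694.9 °R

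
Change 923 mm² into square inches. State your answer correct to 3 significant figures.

1.43 square inches

1 mm² = 0.00155000 square inches.
So 923 × 0.00155000 ≈ 1.43 in².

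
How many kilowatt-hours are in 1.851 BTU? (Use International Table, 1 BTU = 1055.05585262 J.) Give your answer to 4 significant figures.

0.0005425 kWh

1 BTU = 0.000293071 kWh.
So 1.851 × 0.000293071 ≈ 0.0005425 kWh.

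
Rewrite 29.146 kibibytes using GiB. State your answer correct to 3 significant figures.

1 kibibyte = 9.53674e-7 GiB.
Then 29.146 × 9.53674e-7 ≈ 2.78e-5 GiB.

2.78e-5 GiB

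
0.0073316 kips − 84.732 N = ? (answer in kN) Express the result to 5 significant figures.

-0.052119 kilonewtons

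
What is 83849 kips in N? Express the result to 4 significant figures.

1 kip = 4448.22 N.
83849 × 4448.22 ≈ 3.730 × 10^8 N.

3.730 × 10^8 newtons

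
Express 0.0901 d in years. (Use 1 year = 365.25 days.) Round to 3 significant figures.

0.000247 years

1 d = 0.00273785 years.
So 0.0901 × 0.00273785 ≈ 0.000247 yr.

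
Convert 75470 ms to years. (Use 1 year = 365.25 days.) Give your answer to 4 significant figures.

2.391 × 10^-6 years

1 millisecond = 3.16880878 × 10^-11 yr.
75470 × 3.16880878 × 10^-11 ≈ 2.391 × 10^-6 yr.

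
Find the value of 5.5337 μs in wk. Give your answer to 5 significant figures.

1 microsecond = 1.65344e-12 weeks.
So 5.5337 × 1.65344e-12 ≈ 9.1496e-12 wk.

9.1496e-12 wk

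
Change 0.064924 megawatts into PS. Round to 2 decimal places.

1 MW = 1359.62 PS.
So 0.064924 × 1359.62 ≈ 88.27 PS.

88.27 PS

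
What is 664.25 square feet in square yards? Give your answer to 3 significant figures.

73.8 square yards

1 ft² = 0.111111 yd².
So 664.25 × 0.111111 ≈ 73.8 yd².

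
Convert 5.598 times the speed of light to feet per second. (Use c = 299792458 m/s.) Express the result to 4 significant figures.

5.506e+9 ft/s

1 speed of light = 9.83571e+8 feet per second.
Then 5.598 × 9.83571e+8 ≈ 5.506e+9 ft/s.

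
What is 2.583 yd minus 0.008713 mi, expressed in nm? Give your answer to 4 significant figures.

-1.166 × 10^10 nanometers

2.583 yd = 2.36190 × 10^9 nm and 0.008713 mi = 1.40222 × 10^10 nm.
2.36190 × 10^9 − 1.40222 × 10^10 ≈ -1.166 × 10^10 nm.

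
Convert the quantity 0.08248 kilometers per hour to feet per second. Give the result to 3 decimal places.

1 kilometer per hour = 0.911344 ft/s.
0.08248 × 0.911344 ≈ 0.075 ft/s.

0.075 ft/s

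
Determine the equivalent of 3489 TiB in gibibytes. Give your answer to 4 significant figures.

3.573e+6 GiB

1 TiB = 1024.00 gibibytes.
3489 × 1024.00 ≈ 3.573e+6 GiB.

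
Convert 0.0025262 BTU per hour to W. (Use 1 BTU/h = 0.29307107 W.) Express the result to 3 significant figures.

0.000740 watts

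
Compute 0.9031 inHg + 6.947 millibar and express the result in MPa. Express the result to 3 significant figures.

0.9031 inHg = 0.00305825 MPa and 6.947 mbar = 0.000694700 MPa.
0.00305825 + 0.000694700 ≈ 0.00375 MPa.

0.00375 MPa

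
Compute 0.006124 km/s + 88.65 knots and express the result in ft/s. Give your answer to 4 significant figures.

0.006124 km/s = 20.0919 ft/s and 88.65 kn = 149.624 ft/s.
20.0919 + 149.624 ≈ 169.7 ft/s.

169.7 ft/s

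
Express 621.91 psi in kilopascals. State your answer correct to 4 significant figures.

4288 kPa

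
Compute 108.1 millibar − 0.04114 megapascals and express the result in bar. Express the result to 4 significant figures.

108.1 mbar = 0.108100 bar and 0.04114 MPa = 0.411400 bar.
0.108100 − 0.411400 ≈ -0.3033 bar.

-0.3033 bar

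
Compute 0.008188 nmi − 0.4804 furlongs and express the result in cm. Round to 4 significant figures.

0.008188 nmi = 1516.42 cm and 0.4804 furlong = 9664.11 cm.
1516.42 − 9664.11 ≈ -8148 cm.

-8148 centimeters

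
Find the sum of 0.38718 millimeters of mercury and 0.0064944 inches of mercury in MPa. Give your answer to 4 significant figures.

7.361 × 10^-5 MPa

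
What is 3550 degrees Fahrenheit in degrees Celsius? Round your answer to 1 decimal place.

1954.4 degrees Celsius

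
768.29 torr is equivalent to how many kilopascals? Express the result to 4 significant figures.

102.4 kilopascals

1 torr = 0.133322 kPa.
768.29 × 0.133322 ≈ 102.4 kPa.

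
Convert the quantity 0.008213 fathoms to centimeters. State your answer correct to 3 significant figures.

1.50 cm

1 fathom = 182.880 centimeters.
0.008213 × 182.880 ≈ 1.50 cm.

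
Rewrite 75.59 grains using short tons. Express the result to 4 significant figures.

5.399e-6 short ton

1 gr = 7.14286e-8 short ton.
Then 75.59 × 7.14286e-8 ≈ 5.399e-6 short ton.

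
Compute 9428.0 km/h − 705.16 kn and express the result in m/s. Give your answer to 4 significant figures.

2256 meters per second

9428.0 km/h = 2618.89 m/s and 705.16 kn = 362.766 m/s.
2618.89 − 362.766 ≈ 2256 m/s.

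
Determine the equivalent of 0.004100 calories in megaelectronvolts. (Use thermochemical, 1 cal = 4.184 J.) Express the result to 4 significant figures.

1.071 × 10^11 megaelectronvolts

1 calorie = 2.61145 × 10^13 megaelectronvolts.
So 0.004100 × 2.61145 × 10^13 ≈ 1.071 × 10^11 MeV.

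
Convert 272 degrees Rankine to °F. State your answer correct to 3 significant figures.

-188 degrees Fahrenheit

°R = °F + 459.67.
Applying the formula gives -188 °F.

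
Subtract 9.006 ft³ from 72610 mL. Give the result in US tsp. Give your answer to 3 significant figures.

-37000 US tsp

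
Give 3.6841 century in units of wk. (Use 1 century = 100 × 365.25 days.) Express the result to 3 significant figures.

1 century = 5217.86 wk.
3.6841 × 5217.86 ≈ 19200 wk.

19200 weeks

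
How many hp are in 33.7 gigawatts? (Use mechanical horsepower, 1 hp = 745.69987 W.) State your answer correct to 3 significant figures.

4.52e+7 hp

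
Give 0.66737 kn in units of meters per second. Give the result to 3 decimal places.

1 kn = 0.514444 m/s.
Then 0.66737 × 0.514444 ≈ 0.343 m/s.

0.343 meters per second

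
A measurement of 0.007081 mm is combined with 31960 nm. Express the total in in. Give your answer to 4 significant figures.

0.007081 mm = 0.000278780 in and 31960 nm = 0.00125827 in.
0.000278780 + 0.00125827 ≈ 0.001537 in.

0.001537 in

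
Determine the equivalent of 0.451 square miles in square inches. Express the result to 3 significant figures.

1 mi² = 4.01449 × 10^9 in².
Thus 0.451 × 4.01449 × 10^9 ≈ 1.81 × 10^9 in².

1.81 × 10^9 square inches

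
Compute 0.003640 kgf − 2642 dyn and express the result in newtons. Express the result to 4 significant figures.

0.003640 kgf = 0.0356962 N and 2642 dyn = 0.0264200 N.
0.0356962 − 0.0264200 ≈ 0.009276 N.

0.009276 N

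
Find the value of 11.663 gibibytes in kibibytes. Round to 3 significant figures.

1.22e+7 kibibytes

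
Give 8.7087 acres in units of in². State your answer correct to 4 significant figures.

1 acre = 6.27264e+6 in².
So 8.7087 × 6.27264e+6 ≈ 5.463e+7 in².

5.463e+7 square inches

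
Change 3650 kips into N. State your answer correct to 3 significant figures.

1 kip = 4448.22 N.
So 3650 × 4448.22 ≈ 1.62 × 10^7 N.

1.62 × 10^7 N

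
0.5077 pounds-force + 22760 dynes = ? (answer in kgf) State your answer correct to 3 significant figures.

0.253 kgf

0.5077 lbf = 0.230289 kgf and 22760 dyn = 0.0232087 kgf.
0.230289 + 0.0232087 ≈ 0.253 kgf.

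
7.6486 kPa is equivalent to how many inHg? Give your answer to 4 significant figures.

1 kPa = 0.295300 inches of mercury.
Then 7.6486 × 0.295300 ≈ 2.259 inHg.

2.259 inHg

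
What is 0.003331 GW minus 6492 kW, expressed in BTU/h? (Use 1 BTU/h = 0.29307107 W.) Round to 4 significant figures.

0.003331 GW = 1.13658 × 10^7 BTU/h and 6492 kW = 2.21516 × 10^7 BTU/h.
1.13658 × 10^7 − 2.21516 × 10^7 ≈ -1.079 × 10^7 BTU/h.

-1.079 × 10^7 BTU per hour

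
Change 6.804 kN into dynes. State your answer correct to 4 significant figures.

1 kN = 1.00000e+8 dyn.
Thus 6.804 × 1.00000e+8 ≈ 6.804e+8 dyn.

6.804e+8 dynes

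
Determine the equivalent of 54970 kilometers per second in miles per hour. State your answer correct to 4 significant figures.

1.230e+8 miles per hour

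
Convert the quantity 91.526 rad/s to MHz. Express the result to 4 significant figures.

1.457e-5 MHz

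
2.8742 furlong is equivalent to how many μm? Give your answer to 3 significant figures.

5.78e+8 micrometers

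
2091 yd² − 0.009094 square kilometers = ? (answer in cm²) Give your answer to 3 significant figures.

-7.35e+7 square centimeters

2091 yd² = 1.74834e+7 cm² and 0.009094 km² = 9.09400e+7 cm².
1.74834e+7 − 9.09400e+7 ≈ -7.35e+7 cm².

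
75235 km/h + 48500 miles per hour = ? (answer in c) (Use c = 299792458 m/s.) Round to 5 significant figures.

0.00014203 times the speed of light

75235 km/h = 6.97103e-5 c and 48500 mph = 7.23215e-5 c.
6.97103e-5 + 7.23215e-5 ≈ 0.00014203 c.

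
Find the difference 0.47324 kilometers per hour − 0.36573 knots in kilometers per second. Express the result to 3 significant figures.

0.47324 km/h = 0.000131456 km/s and 0.36573 kn = 0.000188148 km/s.
0.000131456 − 0.000188148 ≈ -5.67e-5 km/s.

-5.67e-5 kilometers per second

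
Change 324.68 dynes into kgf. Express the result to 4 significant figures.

0.0003311 kgf

1 dyn = 1.01972e-6 kilograms-force.
Then 324.68 × 1.01972e-6 ≈ 0.0003311 kgf.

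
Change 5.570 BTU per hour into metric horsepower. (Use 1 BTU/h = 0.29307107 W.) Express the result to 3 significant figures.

0.00222 metric horsepower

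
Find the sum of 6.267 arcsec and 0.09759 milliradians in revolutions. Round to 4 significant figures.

2.037e-5 rev

6.267 arcsec = 4.83565e-6 rev and 0.09759 mrad = 1.55319e-5 rev.
4.83565e-6 + 1.55319e-5 ≈ 2.037e-5 rev.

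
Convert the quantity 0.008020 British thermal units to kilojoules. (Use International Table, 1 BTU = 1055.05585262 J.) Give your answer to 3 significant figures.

0.00846 kilojoules

1 BTU = 1.05506 kJ.
0.008020 × 1.05506 ≈ 0.00846 kJ.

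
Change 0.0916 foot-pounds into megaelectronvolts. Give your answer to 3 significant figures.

1 ft·lbf = 8.46235 × 10^12 MeV.
Thus 0.0916 × 8.46235 × 10^12 ≈ 7.75 × 10^11 MeV.

7.75 × 10^11 MeV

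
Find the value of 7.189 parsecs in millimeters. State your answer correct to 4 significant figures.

2.218e+20 millimeters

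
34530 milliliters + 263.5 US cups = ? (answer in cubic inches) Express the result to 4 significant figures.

5911 in³

34530 mL = 2107.15 in³ and 263.5 US cup = 3804.28 in³.
2107.15 + 3804.28 ≈ 5911 in³.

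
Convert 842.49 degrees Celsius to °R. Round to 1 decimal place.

2008.2 degrees Rankine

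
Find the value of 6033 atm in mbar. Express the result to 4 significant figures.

6.113e+6 mbar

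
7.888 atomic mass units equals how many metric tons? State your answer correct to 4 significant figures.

1 atomic mass unit = 1.66054e-30 metric tons.
So 7.888 × 1.66054e-30 ≈ 1.310e-29 t.

1.310e-29 t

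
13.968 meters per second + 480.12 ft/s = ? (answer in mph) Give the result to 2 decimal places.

13.968 m/s = 31.2455 mph and 480.12 ft/s = 327.355 mph.
31.2455 + 327.355 ≈ 358.60 mph.

358.60 mph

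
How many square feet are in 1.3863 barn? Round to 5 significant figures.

1.4922e-27 ft²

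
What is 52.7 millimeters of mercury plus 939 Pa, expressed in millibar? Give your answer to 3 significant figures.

52.7 mmHg = 70.2609 mbar and 939 Pa = 9.39000 mbar.
70.2609 + 9.39000 ≈ 79.7 mbar.

79.7 mbar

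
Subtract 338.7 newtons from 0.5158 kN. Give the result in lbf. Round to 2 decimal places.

39.81 pounds-force

0.5158 kN = 115.956 lbf and 338.7 N = 76.1428 lbf.
115.956 − 76.1428 ≈ 39.81 lbf.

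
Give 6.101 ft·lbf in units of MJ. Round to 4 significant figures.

8.272 × 10^-6 MJ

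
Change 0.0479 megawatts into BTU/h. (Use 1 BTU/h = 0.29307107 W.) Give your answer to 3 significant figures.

163000 BTU/h

1 megawatt = 3.41214e+6 BTU/h.
So 0.0479 × 3.41214e+6 ≈ 163000 BTU/h.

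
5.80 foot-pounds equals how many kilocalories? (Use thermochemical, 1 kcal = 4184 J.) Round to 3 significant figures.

0.00188 kcal

1 ft·lbf = 0.000324048 kcal.
Then 5.80 × 0.000324048 ≈ 0.00188 kcal.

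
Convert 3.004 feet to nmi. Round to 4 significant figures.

0.0004944 nautical miles

1 foot = 0.000164579 nmi.
Then 3.004 × 0.000164579 ≈ 0.0004944 nmi.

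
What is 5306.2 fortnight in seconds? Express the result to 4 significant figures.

1 fortnight = 1.20960e+6 seconds.
Then 5306.2 × 1.20960e+6 ≈ 6.418e+9 s.

6.418e+9 seconds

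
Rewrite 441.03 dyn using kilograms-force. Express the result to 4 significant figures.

1 dyne = 1.01972 × 10^-6 kgf.
Then 441.03 × 1.01972 × 10^-6 ≈ 0.0004497 kgf.

0.0004497 kgf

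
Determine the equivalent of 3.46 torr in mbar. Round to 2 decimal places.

4.61 millibar

1 torr = 1.33322 millibar.
So 3.46 × 1.33322 ≈ 4.61 mbar.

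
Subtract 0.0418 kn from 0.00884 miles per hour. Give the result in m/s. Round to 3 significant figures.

-0.0176 m/s

0.00884 mph = 0.00395183 m/s and 0.0418 kn = 0.0215038 m/s.
0.00395183 − 0.0215038 ≈ -0.0176 m/s.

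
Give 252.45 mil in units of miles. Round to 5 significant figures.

1 mil = 1.57828e-8 mi.
Thus 252.45 × 1.57828e-8 ≈ 3.9844e-6 mi.

3.9844e-6 mi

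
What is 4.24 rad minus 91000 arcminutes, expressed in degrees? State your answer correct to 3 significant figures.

-1270 degrees

4.24 rad = 242.934 ° and 91000 arcmin = 1516.67 °.
242.934 − 1516.67 ≈ -1270 °.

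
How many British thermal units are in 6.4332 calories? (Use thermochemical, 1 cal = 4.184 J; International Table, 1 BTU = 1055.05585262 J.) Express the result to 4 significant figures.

1 calorie = 0.00396567 British thermal units.
6.4332 × 0.00396567 ≈ 0.02551 BTU.

0.02551 BTU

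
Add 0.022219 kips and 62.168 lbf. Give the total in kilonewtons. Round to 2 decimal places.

0.38 kN

0.022219 kip = 0.0988350 kN and 62.168 lbf = 0.276537 kN.
0.0988350 + 0.276537 ≈ 0.38 kN.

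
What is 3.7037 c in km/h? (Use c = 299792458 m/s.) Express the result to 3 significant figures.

4.00 × 10^9 km/h

1 speed of light = 1.07925 × 10^9 kilometers per hour.
So 3.7037 × 1.07925 × 10^9 ≈ 4.00 × 10^9 km/h.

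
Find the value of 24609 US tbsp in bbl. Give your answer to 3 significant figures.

1 US tbsp = 9.30060e-5 oil barrels.
So 24609 × 9.30060e-5 ≈ 2.29 bbl.

2.29 oil barrels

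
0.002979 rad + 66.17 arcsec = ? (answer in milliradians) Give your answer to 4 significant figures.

3.300 mrad

0.002979 rad = 2.97900 mrad and 66.17 arcsec = 0.320801 mrad.
2.97900 + 0.320801 ≈ 3.300 mrad.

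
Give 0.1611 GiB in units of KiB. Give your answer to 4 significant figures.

168900 KiB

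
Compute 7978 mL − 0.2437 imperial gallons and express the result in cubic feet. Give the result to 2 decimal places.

7978 mL = 0.281740 ft³ and 0.2437 imp gal = 0.0391245 ft³.
0.281740 − 0.0391245 ≈ 0.24 ft³.

0.24 ft³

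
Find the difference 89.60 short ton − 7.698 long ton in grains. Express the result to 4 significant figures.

1.134 × 10^9 gr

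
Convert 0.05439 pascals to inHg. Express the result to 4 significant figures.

1 pascal = 0.000295300 inHg.
0.05439 × 0.000295300 ≈ 1.606 × 10^-5 inHg.

1.606 × 10^-5 inches of mercury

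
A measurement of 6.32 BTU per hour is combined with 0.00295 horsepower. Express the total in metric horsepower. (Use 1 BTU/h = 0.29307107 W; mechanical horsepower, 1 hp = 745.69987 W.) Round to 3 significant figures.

0.00551 PS

6.32 BTU/h = 0.00251830 PS and 0.00295 hp = 0.00299092 PS.
0.00251830 + 0.00299092 ≈ 0.00551 PS.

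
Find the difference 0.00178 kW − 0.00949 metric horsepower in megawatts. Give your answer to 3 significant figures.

0.00178 kW = 1.78000e-6 MW and 0.00949 PS = 6.97988e-6 MW.
1.78000e-6 − 6.97988e-6 ≈ -5.20e-6 MW.

-5.20e-6 MW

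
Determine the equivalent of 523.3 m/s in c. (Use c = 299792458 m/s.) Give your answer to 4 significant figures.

1.746 × 10^-6 c

1 meter per second = 3.33564 × 10^-9 c.
Then 523.3 × 3.33564 × 10^-9 ≈ 1.746 × 10^-6 c.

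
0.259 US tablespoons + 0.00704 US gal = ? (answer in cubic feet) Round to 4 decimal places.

0.0011 cubic feet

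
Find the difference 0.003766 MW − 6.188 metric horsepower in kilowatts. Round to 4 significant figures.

-0.7853 kilowatts

0.003766 MW = 3.76600 kW and 6.188 PS = 4.55127 kW.
3.76600 − 4.55127 ≈ -0.7853 kW.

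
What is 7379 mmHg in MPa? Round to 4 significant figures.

0.9838 megapascals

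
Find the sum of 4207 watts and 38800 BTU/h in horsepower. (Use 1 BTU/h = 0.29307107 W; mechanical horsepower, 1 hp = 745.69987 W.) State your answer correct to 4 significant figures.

20.89 hp

4207 W = 5.64168 hp and 38800 BTU/h = 15.2490 hp.
5.64168 + 15.2490 ≈ 20.89 hp.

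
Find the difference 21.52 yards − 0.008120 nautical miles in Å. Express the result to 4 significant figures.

4.640 × 10^10 angstroms

21.52 yd = 1.96779 × 10^11 Å and 0.008120 nmi = 1.50382 × 10^11 Å.
1.96779 × 10^11 − 1.50382 × 10^11 ≈ 4.640 × 10^10 Å.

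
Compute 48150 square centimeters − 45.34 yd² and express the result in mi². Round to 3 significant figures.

-1.28e-5 mi²

48150 cm² = 1.85908e-6 mi² and 45.34 yd² = 1.46371e-5 mi².
1.85908e-6 − 1.46371e-5 ≈ -1.28e-5 mi².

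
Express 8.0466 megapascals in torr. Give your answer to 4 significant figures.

1 megapascal = 7500.62 torr.
8.0466 × 7500.62 ≈ 60350 torr.

60350 torr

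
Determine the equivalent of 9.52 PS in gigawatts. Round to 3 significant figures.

7.00e-6 gigawatts

1 metric horsepower = 7.35499e-7 GW.
Then 9.52 × 7.35499e-7 ≈ 7.00e-6 GW.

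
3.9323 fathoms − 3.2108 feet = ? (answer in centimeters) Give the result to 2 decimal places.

3.9323 fathom = 719.139 cm and 3.2108 ft = 97.8652 cm.
719.139 − 97.8652 ≈ 621.27 cm.

621.27 cm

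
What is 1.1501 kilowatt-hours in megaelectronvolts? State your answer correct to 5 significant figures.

2.5842 × 10^19 megaelectronvolts

1 kWh = 2.24694 × 10^19 megaelectronvolts.
Thus 1.1501 × 2.24694 × 10^19 ≈ 2.5842 × 10^19 MeV.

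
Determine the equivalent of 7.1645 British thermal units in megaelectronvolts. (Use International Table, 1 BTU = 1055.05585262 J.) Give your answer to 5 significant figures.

1 British thermal unit = 6.58514e+15 MeV.
Then 7.1645 × 6.58514e+15 ≈ 4.7179e+16 MeV.

4.7179e+16 MeV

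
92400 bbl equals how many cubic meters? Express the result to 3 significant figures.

1 bbl = 0.158987 cubic meters.
92400 × 0.158987 ≈ 14700 m³.

14700 cubic meters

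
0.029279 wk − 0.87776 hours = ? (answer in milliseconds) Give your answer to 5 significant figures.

0.029279 wk = 1.77079 × 10^7 ms and 0.87776 h = 3.15994 × 10^6 ms.
1.77079 × 10^7 − 3.15994 × 10^6 ≈ 1.4548 × 10^7 ms.

1.4548 × 10^7 ms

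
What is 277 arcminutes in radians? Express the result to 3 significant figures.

0.0806 radians

1 arcminute = 0.000290888 rad.
Thus 277 × 0.000290888 ≈ 0.0806 rad.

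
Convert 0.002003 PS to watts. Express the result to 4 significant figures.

1 PS = 735.499 W.
So 0.002003 × 735.499 ≈ 1.473 W.

1.473 W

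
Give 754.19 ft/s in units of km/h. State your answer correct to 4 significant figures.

827.6 kilometers per hour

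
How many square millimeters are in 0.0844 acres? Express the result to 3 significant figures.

1 acre = 4.04686 × 10^9 mm².
Thus 0.0844 × 4.04686 × 10^9 ≈ 3.42 × 10^8 mm².

3.42 × 10^8 square millimeters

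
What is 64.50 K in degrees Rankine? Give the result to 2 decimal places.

°R = K × 9/5.
Applying the formula gives 116.10 °R.

116.10 °R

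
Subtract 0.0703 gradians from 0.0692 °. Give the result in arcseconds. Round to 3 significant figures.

0.0692 ° = 249.120 arcsec and 0.0703 grad = 227.772 arcsec.
249.120 − 227.772 ≈ 21.3 arcsec.

21.3 arcsec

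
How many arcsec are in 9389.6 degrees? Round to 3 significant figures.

1 degree = 3600.00 arcseconds.
9389.6 × 3600.00 ≈ 3.38 × 10^7 arcsec.

3.38 × 10^7 arcseconds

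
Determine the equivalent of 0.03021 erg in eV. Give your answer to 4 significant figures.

1 erg = 6.24151e+11 electronvolts.
0.03021 × 6.24151e+11 ≈ 1.886e+10 eV.

1.886e+10 electronvolts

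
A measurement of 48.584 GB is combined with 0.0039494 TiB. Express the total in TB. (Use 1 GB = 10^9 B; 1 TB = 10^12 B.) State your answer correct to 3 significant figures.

48.584 GB = 0.0485840 TB and 0.0039494 TiB = 0.00434241 TB.
0.0485840 + 0.00434241 ≈ 0.0529 TB.

0.0529 TB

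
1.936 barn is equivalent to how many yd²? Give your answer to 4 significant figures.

1 barn = 1.19599e-28 yd².
Then 1.936 × 1.19599e-28 ≈ 2.315e-28 yd².

2.315e-28 yd²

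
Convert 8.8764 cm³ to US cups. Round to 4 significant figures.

0.03752 US cup

1 cubic centimeter = 0.00422675 US cup.
Thus 8.8764 × 0.00422675 ≈ 0.03752 US cup.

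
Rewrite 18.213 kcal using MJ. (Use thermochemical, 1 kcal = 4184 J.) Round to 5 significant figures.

1 kilocalorie = 0.00418400 MJ.
18.213 × 0.00418400 ≈ 0.076203 MJ.

0.076203 megajoules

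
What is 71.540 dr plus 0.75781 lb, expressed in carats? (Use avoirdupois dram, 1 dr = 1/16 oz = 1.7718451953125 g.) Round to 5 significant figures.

71.540 dr = 633.789 ct and 0.75781 lb = 1718.68 ct.
633.789 + 1718.68 ≈ 2352.5 ct.

2352.5 ct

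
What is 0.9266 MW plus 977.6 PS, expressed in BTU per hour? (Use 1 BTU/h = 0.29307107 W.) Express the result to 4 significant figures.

5.615 × 10^6 BTU per hour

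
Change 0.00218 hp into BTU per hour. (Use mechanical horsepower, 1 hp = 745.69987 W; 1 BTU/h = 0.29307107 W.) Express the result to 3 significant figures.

1 horsepower = 2544.43 BTU per hour.
So 0.00218 × 2544.43 ≈ 5.55 BTU/h.

5.55 BTU per hour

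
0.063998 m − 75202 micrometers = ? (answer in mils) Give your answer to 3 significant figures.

-441 mil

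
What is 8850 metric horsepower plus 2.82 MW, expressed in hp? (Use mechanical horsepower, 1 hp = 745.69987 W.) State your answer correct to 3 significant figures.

12500 horsepower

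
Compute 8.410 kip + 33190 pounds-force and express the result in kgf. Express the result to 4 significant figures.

18870 kgf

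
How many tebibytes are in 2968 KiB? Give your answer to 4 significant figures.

1 KiB = 9.31323e-10 tebibytes.
2968 × 9.31323e-10 ≈ 2.764e-6 TiB.

2.764e-6 tebibytes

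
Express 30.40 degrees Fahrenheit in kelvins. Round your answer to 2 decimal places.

272.26 kelvins

K = (°F + 459.67) × 5/9.
Applying the formula gives 272.26 K.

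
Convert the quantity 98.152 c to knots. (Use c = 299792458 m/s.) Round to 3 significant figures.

5.72 × 10^10 knots

1 c = 5.82750 × 10^8 knots.
Then 98.152 × 5.82750 × 10^8 ≈ 5.72 × 10^10 kn.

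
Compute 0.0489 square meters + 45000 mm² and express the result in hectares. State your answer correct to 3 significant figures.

0.0489 m² = 4.89000e-6 ha and 45000 mm² = 4.50000e-6 ha.
4.89000e-6 + 4.50000e-6 ≈ 9.39e-6 ha.

9.39e-6 ha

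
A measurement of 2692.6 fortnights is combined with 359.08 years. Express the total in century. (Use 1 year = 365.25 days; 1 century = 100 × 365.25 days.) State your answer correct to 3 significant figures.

2692.6 fortnight = 1.03207 century and 359.08 yr = 3.59080 century.
1.03207 + 3.59080 ≈ 4.62 century.

4.62 centuries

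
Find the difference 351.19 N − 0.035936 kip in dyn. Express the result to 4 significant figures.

351.19 N = 3.51190e+7 dyn and 0.035936 kip = 1.59851e+7 dyn.
3.51190e+7 − 1.59851e+7 ≈ 1.913e+7 dyn.

1.913e+7 dynes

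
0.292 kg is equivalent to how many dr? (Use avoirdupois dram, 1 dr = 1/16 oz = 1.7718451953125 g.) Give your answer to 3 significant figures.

165 drams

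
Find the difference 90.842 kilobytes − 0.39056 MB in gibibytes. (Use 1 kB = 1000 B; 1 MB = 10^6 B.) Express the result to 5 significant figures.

90.842 kB = 8.46032e-5 GiB and 0.39056 MB = 0.000363737 GiB.
8.46032e-5 − 0.000363737 ≈ -0.00027913 GiB.

-0.00027913 gibibytes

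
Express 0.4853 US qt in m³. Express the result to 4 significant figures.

0.0004593 m³

1 US qt = 0.000946353 cubic meters.
So 0.4853 × 0.000946353 ≈ 0.0004593 m³.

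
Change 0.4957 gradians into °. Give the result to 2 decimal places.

1 grad = 0.900000 °.
Thus 0.4957 × 0.900000 ≈ 0.45 °.

0.45 °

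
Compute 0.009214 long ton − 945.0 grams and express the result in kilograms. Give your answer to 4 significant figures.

8.417 kilograms

0.009214 long ton = 9.36186 kg and 945.0 g = 0.945000 kg.
9.36186 − 0.945000 ≈ 8.417 kg.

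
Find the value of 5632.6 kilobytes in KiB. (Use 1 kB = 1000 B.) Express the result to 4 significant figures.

5501 kibibytes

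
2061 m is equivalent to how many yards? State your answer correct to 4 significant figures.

2254 yards

1 m = 1.09361 yd.
Thus 2061 × 1.09361 ≈ 2254 yd.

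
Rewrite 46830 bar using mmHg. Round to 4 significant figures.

1 bar = 750.062 millimeters of mercury.
Thus 46830 × 750.062 ≈ 3.513e+7 mmHg.

3.513e+7 mmHg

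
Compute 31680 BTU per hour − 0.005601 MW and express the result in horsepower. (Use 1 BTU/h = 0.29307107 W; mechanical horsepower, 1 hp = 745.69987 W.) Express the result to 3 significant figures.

31680 BTU/h = 12.4507 hp and 0.005601 MW = 7.51106 hp.
12.4507 − 7.51106 ≈ 4.94 hp.

4.94 hp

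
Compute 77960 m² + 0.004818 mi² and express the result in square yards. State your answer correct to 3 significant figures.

77960 m² = 93239.4 yd² and 0.004818 mi² = 14924.2 yd².
93239.4 + 14924.2 ≈ 108000 yd².

108000 square yards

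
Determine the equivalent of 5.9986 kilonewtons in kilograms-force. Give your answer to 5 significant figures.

1 kN = 101.972 kilograms-force.
5.9986 × 101.972 ≈ 611.69 kgf.

611.69 kgf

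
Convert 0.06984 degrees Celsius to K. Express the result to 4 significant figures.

273.2 kelvins

K = °C + 273.15.
Applying the formula gives 273.2 K.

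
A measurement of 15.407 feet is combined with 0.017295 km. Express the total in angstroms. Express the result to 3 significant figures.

2.20e+11 Å

15.407 ft = 4.69605e+10 Å and 0.017295 km = 1.72950e+11 Å.
4.69605e+10 + 1.72950e+11 ≈ 2.20e+11 Å.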